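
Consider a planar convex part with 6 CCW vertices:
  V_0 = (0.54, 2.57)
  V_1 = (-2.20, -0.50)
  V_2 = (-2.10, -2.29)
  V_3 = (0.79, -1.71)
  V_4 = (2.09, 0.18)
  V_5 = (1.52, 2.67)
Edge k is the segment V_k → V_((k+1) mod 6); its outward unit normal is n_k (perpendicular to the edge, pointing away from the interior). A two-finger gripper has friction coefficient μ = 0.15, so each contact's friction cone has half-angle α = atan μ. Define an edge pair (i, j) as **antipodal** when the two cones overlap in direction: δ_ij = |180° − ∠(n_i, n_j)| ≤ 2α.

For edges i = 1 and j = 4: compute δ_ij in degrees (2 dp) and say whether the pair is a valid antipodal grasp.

δ = 9.70°, valid

α = atan 0.15 = 8.53°;  2α = 17.06°
edge 1: e_1 = (+0.10, -1.79);  n_1 = (-0.9984, -0.0558)
edge 4: e_4 = (-0.57, +2.49);  n_4 = (+0.9748, +0.2231)
∠(n_1, n_4) = 170.30°
δ = |180° − 170.30°| = 9.70°
9.70° ≤ 2α = 17.06°  →  valid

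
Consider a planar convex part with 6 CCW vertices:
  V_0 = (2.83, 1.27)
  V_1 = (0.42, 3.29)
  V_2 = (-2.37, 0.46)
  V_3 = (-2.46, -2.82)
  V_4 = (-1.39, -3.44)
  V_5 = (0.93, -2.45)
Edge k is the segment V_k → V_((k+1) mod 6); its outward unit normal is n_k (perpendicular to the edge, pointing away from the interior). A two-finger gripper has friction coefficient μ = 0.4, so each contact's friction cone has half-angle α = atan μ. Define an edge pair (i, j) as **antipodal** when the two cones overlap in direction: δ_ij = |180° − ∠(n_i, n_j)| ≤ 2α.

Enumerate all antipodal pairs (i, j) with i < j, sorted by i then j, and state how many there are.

count = 4; pairs: (0,3), (1,4), (1,5), (2,5)

α = atan 0.4 = 21.80°;  2α = 43.60°
n_0 = (+0.6424, +0.7664)
n_1 = (-0.7121, +0.7021)
n_2 = (-0.9996, +0.0274)
n_3 = (-0.5014, -0.8652)
n_4 = (+0.3925, -0.9198)
n_5 = (+0.8906, -0.4549)
  (0,1): δ = 94.62°  ·
  (0,2): δ = 51.60°  ·
  (0,3): δ = 9.88°  ✓
  (0,4): δ = 63.08°  ·
  (0,5): δ = 102.91°  ·
  (1,2): δ = 136.98°  ·
  (1,3): δ = 75.50°  ·
  (1,4): δ = 22.30°  ✓
  (1,5): δ = 17.54°  ✓
  (2,3): δ = 118.52°  ·
  (2,4): δ = 65.32°  ·
  (2,5): δ = 25.48°  ✓
  (3,4): δ = 126.80°  ·
  (3,5): δ = 86.97°  ·
  (4,5): δ = 140.16°  ·
antipodal pairs: 4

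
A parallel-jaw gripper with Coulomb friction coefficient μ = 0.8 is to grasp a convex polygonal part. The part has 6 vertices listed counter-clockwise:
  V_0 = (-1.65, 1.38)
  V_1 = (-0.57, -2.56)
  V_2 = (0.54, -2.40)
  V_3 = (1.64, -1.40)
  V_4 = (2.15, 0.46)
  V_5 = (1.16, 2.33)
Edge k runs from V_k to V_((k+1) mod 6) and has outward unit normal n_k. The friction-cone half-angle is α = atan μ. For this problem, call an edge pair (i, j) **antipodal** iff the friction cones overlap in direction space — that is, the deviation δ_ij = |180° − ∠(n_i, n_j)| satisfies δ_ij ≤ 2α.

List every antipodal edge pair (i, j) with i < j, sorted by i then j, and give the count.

count = 7; pairs: (0,2), (0,3), (0,4), (1,4), (1,5), (2,5), (3,5)

α = atan 0.8 = 38.66°;  2α = 77.32°
n_0 = (-0.9644, -0.2644)
n_1 = (+0.1427, -0.9898)
n_2 = (+0.6727, -0.7399)
n_3 = (+0.9644, -0.2644)
n_4 = (+0.8838, +0.4679)
n_5 = (-0.3203, +0.9473)
  (0,1): δ = 97.13°  ·
  (0,2): δ = 63.06°  ✓
  (0,3): δ = 30.66°  ✓
  (0,4): δ = 12.57°  ✓
  (0,5): δ = 93.35°  ·
  (1,2): δ = 145.93°  ·
  (1,3): δ = 113.54°  ·
  (1,4): δ = 70.31°  ✓
  (1,5): δ = 10.48°  ✓
  (2,3): δ = 147.61°  ·
  (2,4): δ = 104.38°  ·
  (2,5): δ = 23.59°  ✓
  (3,4): δ = 136.77°  ·
  (3,5): δ = 55.99°  ✓
  (4,5): δ = 99.22°  ·
antipodal pairs: 7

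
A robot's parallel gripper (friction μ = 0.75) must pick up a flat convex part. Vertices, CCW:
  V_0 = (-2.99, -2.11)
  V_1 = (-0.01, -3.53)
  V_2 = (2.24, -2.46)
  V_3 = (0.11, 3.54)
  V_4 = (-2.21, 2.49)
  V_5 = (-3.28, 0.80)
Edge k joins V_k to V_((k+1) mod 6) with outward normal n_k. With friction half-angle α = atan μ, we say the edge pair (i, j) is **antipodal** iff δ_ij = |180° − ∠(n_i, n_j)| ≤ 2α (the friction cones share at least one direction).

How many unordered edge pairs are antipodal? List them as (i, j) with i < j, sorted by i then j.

α = atan 0.75 = 36.87°;  2α = 73.74°
n_0 = (-0.4302, -0.9027)
n_1 = (+0.4295, -0.9031)
n_2 = (+0.9424, +0.3345)
n_3 = (-0.4123, +0.9110)
n_4 = (-0.8449, +0.5349)
n_5 = (-0.9951, -0.0992)
  (0,1): δ = 129.09°  ·
  (0,2): δ = 44.98°  ✓
  (0,3): δ = 49.83°  ✓
  (0,4): δ = 83.14°  ·
  (0,5): δ = 121.17°  ·
  (1,2): δ = 95.89°  ·
  (1,3): δ = 1.08°  ✓
  (1,4): δ = 32.23°  ✓
  (1,5): δ = 70.26°  ✓
  (2,3): δ = 85.19°  ·
  (2,4): δ = 51.88°  ✓
  (2,5): δ = 13.85°  ✓
  (3,4): δ = 146.69°  ·
  (3,5): δ = 108.66°  ·
  (4,5): δ = 141.97°  ·
antipodal pairs: 7

count = 7; pairs: (0,2), (0,3), (1,3), (1,4), (1,5), (2,4), (2,5)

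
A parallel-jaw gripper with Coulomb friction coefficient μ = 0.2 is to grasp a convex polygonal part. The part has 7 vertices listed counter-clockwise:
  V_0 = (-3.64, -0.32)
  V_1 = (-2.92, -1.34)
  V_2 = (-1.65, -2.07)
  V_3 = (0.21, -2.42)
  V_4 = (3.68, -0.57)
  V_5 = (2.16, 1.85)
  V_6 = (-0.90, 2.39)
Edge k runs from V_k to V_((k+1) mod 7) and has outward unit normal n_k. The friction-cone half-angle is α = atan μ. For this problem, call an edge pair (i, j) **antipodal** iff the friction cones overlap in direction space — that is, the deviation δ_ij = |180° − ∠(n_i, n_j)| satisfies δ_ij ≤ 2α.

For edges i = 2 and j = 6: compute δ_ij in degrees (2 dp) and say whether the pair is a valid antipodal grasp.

α = atan 0.2 = 11.31°;  2α = 22.62°
edge 2: e_2 = (+1.86, -0.35);  n_2 = (-0.1849, -0.9828)
edge 6: e_6 = (-2.74, -2.71);  n_6 = (-0.7032, +0.7110)
∠(n_2, n_6) = 124.66°
δ = |180° − 124.66°| = 55.34°
55.34° > 2α = 22.62°  →  invalid

δ = 55.34°, invalid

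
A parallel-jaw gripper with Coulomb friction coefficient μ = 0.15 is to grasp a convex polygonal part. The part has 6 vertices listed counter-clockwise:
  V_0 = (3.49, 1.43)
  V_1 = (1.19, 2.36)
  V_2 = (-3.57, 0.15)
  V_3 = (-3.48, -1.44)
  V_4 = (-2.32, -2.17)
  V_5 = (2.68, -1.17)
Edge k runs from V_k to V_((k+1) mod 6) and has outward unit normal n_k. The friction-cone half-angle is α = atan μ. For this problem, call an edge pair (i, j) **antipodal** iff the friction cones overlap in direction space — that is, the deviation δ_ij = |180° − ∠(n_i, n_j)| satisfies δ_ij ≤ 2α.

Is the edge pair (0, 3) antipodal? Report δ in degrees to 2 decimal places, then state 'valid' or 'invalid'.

δ = 10.17°, valid

α = atan 0.15 = 8.53°;  2α = 17.06°
edge 0: e_0 = (-2.30, +0.93);  n_0 = (+0.3749, +0.9271)
edge 3: e_3 = (+1.16, -0.73);  n_3 = (-0.5326, -0.8464)
∠(n_0, n_3) = 169.83°
δ = |180° − 169.83°| = 10.17°
10.17° ≤ 2α = 17.06°  →  valid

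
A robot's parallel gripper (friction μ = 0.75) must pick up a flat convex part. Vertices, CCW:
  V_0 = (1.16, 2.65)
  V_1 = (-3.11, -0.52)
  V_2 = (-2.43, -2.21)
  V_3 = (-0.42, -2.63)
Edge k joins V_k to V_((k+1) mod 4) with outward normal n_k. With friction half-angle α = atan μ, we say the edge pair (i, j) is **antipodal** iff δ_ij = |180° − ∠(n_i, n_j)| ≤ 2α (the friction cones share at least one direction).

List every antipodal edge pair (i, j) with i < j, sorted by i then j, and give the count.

count = 3; pairs: (0,2), (0,3), (1,3)

α = atan 0.75 = 36.87°;  2α = 73.74°
n_0 = (-0.5961, +0.8029)
n_1 = (-0.9277, -0.3733)
n_2 = (-0.2045, -0.9789)
n_3 = (+0.9580, -0.2867)
  (0,1): δ = 104.67°  ·
  (0,2): δ = 48.39°  ✓
  (0,3): δ = 36.75°  ✓
  (1,2): δ = 123.72°  ·
  (1,3): δ = 38.58°  ✓
  (2,3): δ = 94.86°  ·
antipodal pairs: 3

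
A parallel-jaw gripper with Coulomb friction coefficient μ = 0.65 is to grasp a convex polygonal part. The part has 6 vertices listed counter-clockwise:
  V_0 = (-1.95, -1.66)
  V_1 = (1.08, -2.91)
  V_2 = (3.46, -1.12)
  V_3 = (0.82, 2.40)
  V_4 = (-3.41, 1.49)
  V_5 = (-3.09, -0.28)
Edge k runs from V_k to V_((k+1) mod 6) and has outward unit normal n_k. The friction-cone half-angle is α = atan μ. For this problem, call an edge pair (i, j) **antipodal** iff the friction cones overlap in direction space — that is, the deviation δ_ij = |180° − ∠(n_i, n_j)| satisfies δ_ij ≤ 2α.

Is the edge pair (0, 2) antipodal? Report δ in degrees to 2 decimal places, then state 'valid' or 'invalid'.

δ = 30.71°, valid

α = atan 0.65 = 33.02°;  2α = 66.05°
edge 0: e_0 = (+3.03, -1.25);  n_0 = (-0.3814, -0.9244)
edge 2: e_2 = (-2.64, +3.52);  n_2 = (+0.8000, +0.6000)
∠(n_0, n_2) = 149.29°
δ = |180° − 149.29°| = 30.71°
30.71° ≤ 2α = 66.05°  →  valid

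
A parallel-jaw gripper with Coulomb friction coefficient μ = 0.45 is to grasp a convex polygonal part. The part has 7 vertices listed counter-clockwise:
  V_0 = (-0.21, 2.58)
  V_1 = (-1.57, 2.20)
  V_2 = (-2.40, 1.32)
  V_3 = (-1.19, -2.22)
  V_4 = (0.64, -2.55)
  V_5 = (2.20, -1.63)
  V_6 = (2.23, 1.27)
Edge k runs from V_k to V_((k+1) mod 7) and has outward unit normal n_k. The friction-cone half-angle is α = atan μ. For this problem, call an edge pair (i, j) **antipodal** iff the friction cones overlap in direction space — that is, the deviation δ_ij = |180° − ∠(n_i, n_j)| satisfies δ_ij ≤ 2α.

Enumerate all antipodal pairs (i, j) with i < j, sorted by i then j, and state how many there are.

α = atan 0.45 = 24.23°;  2α = 48.46°
n_0 = (-0.2691, +0.9631)
n_1 = (-0.7275, +0.6861)
n_2 = (-0.9463, -0.3234)
n_3 = (-0.1775, -0.9841)
n_4 = (+0.5080, -0.8614)
n_5 = (+0.9999, -0.0103)
n_6 = (+0.4730, +0.8811)
  (0,1): δ = 148.94°  ·
  (0,2): δ = 86.74°  ·
  (0,3): δ = 25.83°  ✓
  (0,4): δ = 14.92°  ✓
  (0,5): δ = 73.80°  ·
  (0,6): δ = 136.16°  ·
  (1,2): δ = 117.80°  ·
  (1,3): δ = 56.90°  ·
  (1,4): δ = 16.15°  ✓
  (1,5): δ = 42.73°  ✓
  (1,6): δ = 105.09°  ·
  (2,3): δ = 119.09°  ·
  (2,4): δ = 78.34°  ·
  (2,5): δ = 19.46°  ✓
  (2,6): δ = 42.90°  ✓
  (3,4): δ = 139.25°  ·
  (3,5): δ = 80.37°  ·
  (3,6): δ = 18.01°  ✓
  (4,5): δ = 121.12°  ·
  (4,6): δ = 58.76°  ·
  (5,6): δ = 117.64°  ·
antipodal pairs: 7

count = 7; pairs: (0,3), (0,4), (1,4), (1,5), (2,5), (2,6), (3,6)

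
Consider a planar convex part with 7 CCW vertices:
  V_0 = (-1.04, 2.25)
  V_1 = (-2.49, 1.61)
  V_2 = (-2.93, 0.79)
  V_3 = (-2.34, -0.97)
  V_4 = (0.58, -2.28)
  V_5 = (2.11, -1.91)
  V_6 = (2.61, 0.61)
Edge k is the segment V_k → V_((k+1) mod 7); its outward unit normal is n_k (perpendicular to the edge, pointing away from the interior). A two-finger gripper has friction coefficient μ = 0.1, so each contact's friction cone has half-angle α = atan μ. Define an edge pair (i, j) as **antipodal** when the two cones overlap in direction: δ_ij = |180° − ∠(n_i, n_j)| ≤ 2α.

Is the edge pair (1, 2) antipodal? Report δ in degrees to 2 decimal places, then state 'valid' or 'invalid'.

δ = 133.25°, invalid

α = atan 0.1 = 5.71°;  2α = 11.42°
edge 1: e_1 = (-0.44, -0.82);  n_1 = (-0.8812, +0.4728)
edge 2: e_2 = (+0.59, -1.76);  n_2 = (-0.9481, -0.3178)
∠(n_1, n_2) = 46.75°
δ = |180° − 46.75°| = 133.25°
133.25° > 2α = 11.42°  →  invalid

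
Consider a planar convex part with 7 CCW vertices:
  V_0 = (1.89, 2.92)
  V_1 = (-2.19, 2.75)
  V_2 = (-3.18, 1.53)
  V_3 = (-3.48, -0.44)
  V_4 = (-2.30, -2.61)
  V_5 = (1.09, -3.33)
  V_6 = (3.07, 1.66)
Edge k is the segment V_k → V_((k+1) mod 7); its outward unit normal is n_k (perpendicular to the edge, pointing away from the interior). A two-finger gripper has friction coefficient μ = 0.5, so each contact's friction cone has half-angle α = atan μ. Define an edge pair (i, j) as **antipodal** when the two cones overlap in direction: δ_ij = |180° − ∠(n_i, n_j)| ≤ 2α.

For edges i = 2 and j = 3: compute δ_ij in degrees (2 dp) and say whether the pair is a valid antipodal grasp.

α = atan 0.5 = 26.57°;  2α = 53.13°
edge 2: e_2 = (-0.30, -1.97);  n_2 = (-0.9886, +0.1505)
edge 3: e_3 = (+1.18, -2.17);  n_3 = (-0.8785, -0.4777)
∠(n_2, n_3) = 37.20°
δ = |180° − 37.20°| = 142.80°
142.80° > 2α = 53.13°  →  invalid

δ = 142.80°, invalid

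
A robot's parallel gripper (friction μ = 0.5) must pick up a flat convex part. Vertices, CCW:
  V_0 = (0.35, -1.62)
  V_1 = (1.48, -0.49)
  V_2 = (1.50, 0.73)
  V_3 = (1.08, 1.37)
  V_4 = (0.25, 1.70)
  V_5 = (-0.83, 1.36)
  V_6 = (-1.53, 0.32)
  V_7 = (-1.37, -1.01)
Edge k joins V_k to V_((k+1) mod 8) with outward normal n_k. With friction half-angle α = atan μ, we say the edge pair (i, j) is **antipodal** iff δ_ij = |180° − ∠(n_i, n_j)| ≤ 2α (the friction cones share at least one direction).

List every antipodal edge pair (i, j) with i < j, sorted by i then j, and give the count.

count = 9; pairs: (0,4), (0,5), (0,6), (1,5), (1,6), (2,6), (2,7), (3,7), (4,7)

α = atan 0.5 = 26.57°;  2α = 53.13°
n_0 = (+0.7071, -0.7071)
n_1 = (+0.9999, -0.0164)
n_2 = (+0.8360, +0.5487)
n_3 = (+0.3695, +0.9292)
n_4 = (-0.3003, +0.9538)
n_5 = (-0.8296, +0.5584)
n_6 = (-0.9928, -0.1194)
n_7 = (-0.3343, -0.9425)
  (0,1): δ = 135.94°  ·
  (0,2): δ = 101.73°  ·
  (0,3): δ = 66.68°  ·
  (0,4): δ = 27.53°  ✓
  (0,5): δ = 11.06°  ✓
  (0,6): δ = 51.86°  ✓
  (0,7): δ = 115.47°  ·
  (1,2): δ = 145.79°  ·
  (1,3): δ = 110.74°  ·
  (1,4): δ = 71.59°  ·
  (1,5): δ = 33.00°  ✓
  (1,6): δ = 7.80°  ✓
  (1,7): δ = 71.41°  ·
  (2,3): δ = 144.96°  ·
  (2,4): δ = 105.80°  ·
  (2,5): δ = 67.22°  ·
  (2,6): δ = 26.42°  ✓
  (2,7): δ = 37.20°  ✓
  (3,4): δ = 140.84°  ·
  (3,5): δ = 102.26°  ·
  (3,6): δ = 61.46°  ·
  (3,7): δ = 2.16°  ✓
  (4,5): δ = 141.42°  ·
  (4,6): δ = 100.62°  ·
  (4,7): δ = 37.00°  ✓
  (5,6): δ = 139.20°  ·
  (5,7): δ = 75.58°  ·
  (6,7): δ = 116.39°  ·
antipodal pairs: 9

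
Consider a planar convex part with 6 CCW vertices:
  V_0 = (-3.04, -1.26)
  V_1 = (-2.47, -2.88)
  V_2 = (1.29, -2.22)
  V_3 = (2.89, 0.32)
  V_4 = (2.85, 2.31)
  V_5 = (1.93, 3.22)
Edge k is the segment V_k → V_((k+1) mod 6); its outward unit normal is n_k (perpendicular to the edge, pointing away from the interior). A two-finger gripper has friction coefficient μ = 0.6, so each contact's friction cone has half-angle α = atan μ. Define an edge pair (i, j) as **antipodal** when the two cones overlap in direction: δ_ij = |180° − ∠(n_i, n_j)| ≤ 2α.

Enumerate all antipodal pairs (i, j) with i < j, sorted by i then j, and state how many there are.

α = atan 0.6 = 30.96°;  2α = 61.93°
n_0 = (-0.9433, -0.3319)
n_1 = (+0.1729, -0.9849)
n_2 = (+0.8461, -0.5330)
n_3 = (+0.9998, +0.0201)
n_4 = (+0.7032, +0.7110)
n_5 = (-0.6695, +0.7428)
  (0,1): δ = 99.43°  ·
  (0,2): δ = 51.59°  ✓
  (0,3): δ = 18.23°  ✓
  (0,4): δ = 25.93°  ✓
  (0,5): δ = 112.65°  ·
  (1,2): δ = 132.16°  ·
  (1,3): δ = 98.80°  ·
  (1,4): δ = 54.64°  ✓
  (1,5): δ = 32.08°  ✓
  (2,3): δ = 146.64°  ·
  (2,4): δ = 102.48°  ·
  (2,5): δ = 15.76°  ✓
  (3,4): δ = 135.84°  ·
  (3,5): δ = 49.12°  ✓
  (4,5): δ = 93.28°  ·
antipodal pairs: 7

count = 7; pairs: (0,2), (0,3), (0,4), (1,4), (1,5), (2,5), (3,5)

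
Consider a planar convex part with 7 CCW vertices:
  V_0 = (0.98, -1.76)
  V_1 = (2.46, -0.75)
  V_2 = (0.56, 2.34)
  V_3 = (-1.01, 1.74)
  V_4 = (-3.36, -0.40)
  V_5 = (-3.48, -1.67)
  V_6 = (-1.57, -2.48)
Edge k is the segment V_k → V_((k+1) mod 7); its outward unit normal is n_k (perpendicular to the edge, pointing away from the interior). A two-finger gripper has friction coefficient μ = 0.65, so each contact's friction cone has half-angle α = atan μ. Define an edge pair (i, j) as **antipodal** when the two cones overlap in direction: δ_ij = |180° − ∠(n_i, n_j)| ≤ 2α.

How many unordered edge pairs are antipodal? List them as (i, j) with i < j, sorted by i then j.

count = 9; pairs: (0,2), (0,3), (0,4), (1,4), (1,5), (2,5), (2,6), (3,5), (3,6)

α = atan 0.65 = 33.02°;  2α = 66.05°
n_0 = (+0.5637, -0.8260)
n_1 = (+0.8518, +0.5238)
n_2 = (-0.3570, +0.9341)
n_3 = (-0.6733, +0.7394)
n_4 = (-0.9956, +0.0941)
n_5 = (-0.3904, -0.9206)
n_6 = (+0.2717, -0.9624)
  (0,1): δ = 92.72°  ·
  (0,2): δ = 13.40°  ✓
  (0,3): δ = 8.01°  ✓
  (0,4): δ = 50.29°  ✓
  (0,5): δ = 122.71°  ·
  (0,6): δ = 161.46°  ·
  (1,2): δ = 100.67°  ·
  (1,3): δ = 79.26°  ·
  (1,4): δ = 36.98°  ✓
  (1,5): δ = 35.43°  ✓
  (1,6): δ = 74.18°  ·
  (2,3): δ = 158.59°  ·
  (2,4): δ = 116.31°  ·
  (2,5): δ = 43.90°  ✓
  (2,6): δ = 5.15°  ✓
  (3,4): δ = 137.72°  ·
  (3,5): δ = 65.30°  ✓
  (3,6): δ = 26.56°  ✓
  (4,5): δ = 107.58°  ·
  (4,6): δ = 68.84°  ·
  (5,6): δ = 141.25°  ·
antipodal pairs: 9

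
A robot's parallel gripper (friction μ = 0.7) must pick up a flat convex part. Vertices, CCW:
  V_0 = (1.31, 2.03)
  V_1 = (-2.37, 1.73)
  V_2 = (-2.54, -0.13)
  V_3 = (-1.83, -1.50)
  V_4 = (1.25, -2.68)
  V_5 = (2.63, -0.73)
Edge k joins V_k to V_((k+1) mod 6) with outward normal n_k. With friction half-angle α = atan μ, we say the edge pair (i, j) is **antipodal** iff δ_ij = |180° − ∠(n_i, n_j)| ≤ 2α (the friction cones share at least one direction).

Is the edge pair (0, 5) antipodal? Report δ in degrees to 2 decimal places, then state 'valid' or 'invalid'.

α = atan 0.7 = 34.99°;  2α = 69.98°
edge 0: e_0 = (-3.68, -0.30);  n_0 = (-0.0813, +0.9967)
edge 5: e_5 = (-1.32, +2.76);  n_5 = (+0.9021, +0.4315)
∠(n_0, n_5) = 69.10°
δ = |180° − 69.10°| = 110.90°
110.90° > 2α = 69.98°  →  invalid

δ = 110.90°, invalid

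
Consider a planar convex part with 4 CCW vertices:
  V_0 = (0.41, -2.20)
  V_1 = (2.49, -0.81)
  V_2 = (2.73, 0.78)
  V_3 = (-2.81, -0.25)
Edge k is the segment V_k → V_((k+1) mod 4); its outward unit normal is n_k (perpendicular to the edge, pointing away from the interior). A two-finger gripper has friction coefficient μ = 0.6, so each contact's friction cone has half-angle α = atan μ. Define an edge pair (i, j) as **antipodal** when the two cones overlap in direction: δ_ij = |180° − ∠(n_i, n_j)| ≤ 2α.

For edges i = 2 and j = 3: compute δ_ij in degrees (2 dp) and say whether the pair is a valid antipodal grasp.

δ = 41.73°, valid

α = atan 0.6 = 30.96°;  2α = 61.93°
edge 2: e_2 = (-5.54, -1.03);  n_2 = (-0.1828, +0.9832)
edge 3: e_3 = (+3.22, -1.95);  n_3 = (-0.5180, -0.8554)
∠(n_2, n_3) = 138.27°
δ = |180° − 138.27°| = 41.73°
41.73° ≤ 2α = 61.93°  →  valid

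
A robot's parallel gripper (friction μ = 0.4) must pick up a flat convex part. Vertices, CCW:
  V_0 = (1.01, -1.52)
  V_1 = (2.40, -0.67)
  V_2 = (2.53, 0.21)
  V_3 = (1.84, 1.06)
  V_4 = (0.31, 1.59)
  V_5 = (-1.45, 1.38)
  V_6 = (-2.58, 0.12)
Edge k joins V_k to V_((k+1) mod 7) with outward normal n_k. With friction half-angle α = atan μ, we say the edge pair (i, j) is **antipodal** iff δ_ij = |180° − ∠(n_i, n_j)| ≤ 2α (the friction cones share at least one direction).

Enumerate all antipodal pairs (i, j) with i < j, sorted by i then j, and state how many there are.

α = atan 0.4 = 21.80°;  2α = 43.60°
n_0 = (+0.5217, -0.8531)
n_1 = (+0.9893, -0.1461)
n_2 = (+0.7764, +0.6302)
n_3 = (+0.3273, +0.9449)
n_4 = (-0.1185, +0.9930)
n_5 = (-0.7445, +0.6677)
n_6 = (-0.4155, -0.9096)
  (0,1): δ = 129.85°  ·
  (0,2): δ = 82.38°  ·
  (0,3): δ = 50.55°  ·
  (0,4): δ = 24.64°  ✓
  (0,5): δ = 16.67°  ✓
  (0,6): δ = 124.00°  ·
  (1,2): δ = 132.53°  ·
  (1,3): δ = 100.70°  ·
  (1,4): δ = 74.79°  ·
  (1,5): δ = 33.48°  ✓
  (1,6): δ = 73.85°  ·
  (2,3): δ = 148.17°  ·
  (2,4): δ = 122.26°  ·
  (2,5): δ = 80.96°  ·
  (2,6): δ = 26.38°  ✓
  (3,4): δ = 154.09°  ·
  (3,5): δ = 112.78°  ·
  (3,6): δ = 5.45°  ✓
  (4,5): δ = 138.69°  ·
  (4,6): δ = 31.36°  ✓
  (5,6): δ = 72.67°  ·
antipodal pairs: 6

count = 6; pairs: (0,4), (0,5), (1,5), (2,6), (3,6), (4,6)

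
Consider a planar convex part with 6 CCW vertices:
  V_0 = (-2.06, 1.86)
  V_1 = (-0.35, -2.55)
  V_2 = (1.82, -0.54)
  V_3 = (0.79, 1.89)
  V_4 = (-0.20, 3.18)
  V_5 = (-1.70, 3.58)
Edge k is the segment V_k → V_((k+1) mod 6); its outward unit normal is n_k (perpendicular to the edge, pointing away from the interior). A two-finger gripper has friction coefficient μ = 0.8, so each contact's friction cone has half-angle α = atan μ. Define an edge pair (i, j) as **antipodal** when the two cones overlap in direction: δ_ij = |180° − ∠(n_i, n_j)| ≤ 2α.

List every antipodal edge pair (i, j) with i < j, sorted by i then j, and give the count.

α = atan 0.8 = 38.66°;  2α = 77.32°
n_0 = (-0.9324, -0.3615)
n_1 = (+0.6795, -0.7336)
n_2 = (+0.9207, +0.3903)
n_3 = (+0.7933, +0.6088)
n_4 = (+0.2577, +0.9662)
n_5 = (-0.9788, +0.2049)
  (0,1): δ = 68.39°  ✓
  (0,2): δ = 1.78°  ✓
  (0,3): δ = 16.31°  ✓
  (0,4): δ = 53.87°  ✓
  (0,5): δ = 146.98°  ·
  (1,2): δ = 109.84°  ·
  (1,3): δ = 95.30°  ·
  (1,4): δ = 57.74°  ✓
  (1,5): δ = 35.37°  ✓
  (2,3): δ = 165.47°  ·
  (2,4): δ = 127.90°  ·
  (2,5): δ = 34.79°  ✓
  (3,4): δ = 142.44°  ·
  (3,5): δ = 49.33°  ✓
  (4,5): δ = 86.89°  ·
antipodal pairs: 8

count = 8; pairs: (0,1), (0,2), (0,3), (0,4), (1,4), (1,5), (2,5), (3,5)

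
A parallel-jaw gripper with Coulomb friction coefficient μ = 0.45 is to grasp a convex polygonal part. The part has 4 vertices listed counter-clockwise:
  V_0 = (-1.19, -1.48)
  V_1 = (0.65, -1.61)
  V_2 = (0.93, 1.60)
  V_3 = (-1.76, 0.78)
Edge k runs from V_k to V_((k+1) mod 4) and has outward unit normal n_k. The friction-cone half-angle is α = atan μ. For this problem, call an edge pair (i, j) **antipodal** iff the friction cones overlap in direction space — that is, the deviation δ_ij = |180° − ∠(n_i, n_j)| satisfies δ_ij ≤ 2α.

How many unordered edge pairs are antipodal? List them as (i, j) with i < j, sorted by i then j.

count = 2; pairs: (0,2), (1,3)

α = atan 0.45 = 24.23°;  2α = 48.46°
n_0 = (-0.0705, -0.9975)
n_1 = (+0.9962, -0.0869)
n_2 = (-0.2916, +0.9565)
n_3 = (-0.9696, -0.2446)
  (0,1): δ = 90.94°  ·
  (0,2): δ = 20.99°  ✓
  (0,3): δ = 108.20°  ·
  (1,2): δ = 68.06°  ·
  (1,3): δ = 19.14°  ✓
  (2,3): δ = 92.80°  ·
antipodal pairs: 2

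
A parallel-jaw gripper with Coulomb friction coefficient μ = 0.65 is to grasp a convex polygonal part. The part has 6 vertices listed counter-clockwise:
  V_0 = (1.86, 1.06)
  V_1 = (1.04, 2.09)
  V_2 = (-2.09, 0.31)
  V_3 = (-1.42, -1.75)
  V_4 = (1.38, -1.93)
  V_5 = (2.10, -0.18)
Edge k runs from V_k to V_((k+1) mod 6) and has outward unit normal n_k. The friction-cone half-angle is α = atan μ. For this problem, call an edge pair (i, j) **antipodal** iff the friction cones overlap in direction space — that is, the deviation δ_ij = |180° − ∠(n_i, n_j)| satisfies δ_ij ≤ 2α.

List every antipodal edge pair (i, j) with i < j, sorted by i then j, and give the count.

count = 6; pairs: (0,2), (0,3), (1,3), (1,4), (2,4), (2,5)

α = atan 0.65 = 33.02°;  2α = 66.05°
n_0 = (+0.7823, +0.6228)
n_1 = (-0.4943, +0.8693)
n_2 = (-0.9510, -0.3093)
n_3 = (-0.0642, -0.9979)
n_4 = (+0.9248, -0.3805)
n_5 = (+0.9818, +0.1900)
  (0,1): δ = 98.90°  ·
  (0,2): δ = 20.51°  ✓
  (0,3): δ = 47.80°  ✓
  (0,4): δ = 119.11°  ·
  (0,5): δ = 152.43°  ·
  (1,2): δ = 101.61°  ·
  (1,3): δ = 33.30°  ✓
  (1,4): δ = 38.01°  ✓
  (1,5): δ = 71.33°  ·
  (2,3): δ = 111.69°  ·
  (2,4): δ = 40.38°  ✓
  (2,5): δ = 7.06°  ✓
  (3,4): δ = 108.69°  ·
  (3,5): δ = 75.37°  ·
  (4,5): δ = 146.68°  ·
antipodal pairs: 6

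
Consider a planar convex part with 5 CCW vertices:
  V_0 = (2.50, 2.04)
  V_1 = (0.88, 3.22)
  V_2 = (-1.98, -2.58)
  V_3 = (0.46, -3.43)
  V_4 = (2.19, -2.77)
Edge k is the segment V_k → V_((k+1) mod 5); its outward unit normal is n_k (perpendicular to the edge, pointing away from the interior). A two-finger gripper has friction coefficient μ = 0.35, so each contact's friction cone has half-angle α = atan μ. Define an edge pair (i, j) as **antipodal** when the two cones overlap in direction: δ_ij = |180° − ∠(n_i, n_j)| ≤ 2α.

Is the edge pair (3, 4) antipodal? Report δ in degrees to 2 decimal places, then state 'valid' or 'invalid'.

α = atan 0.35 = 19.29°;  2α = 38.58°
edge 3: e_3 = (+1.73, +0.66);  n_3 = (+0.3564, -0.9343)
edge 4: e_4 = (+0.31, +4.81);  n_4 = (+0.9979, -0.0643)
∠(n_3, n_4) = 65.43°
δ = |180° − 65.43°| = 114.57°
114.57° > 2α = 38.58°  →  invalid

δ = 114.57°, invalid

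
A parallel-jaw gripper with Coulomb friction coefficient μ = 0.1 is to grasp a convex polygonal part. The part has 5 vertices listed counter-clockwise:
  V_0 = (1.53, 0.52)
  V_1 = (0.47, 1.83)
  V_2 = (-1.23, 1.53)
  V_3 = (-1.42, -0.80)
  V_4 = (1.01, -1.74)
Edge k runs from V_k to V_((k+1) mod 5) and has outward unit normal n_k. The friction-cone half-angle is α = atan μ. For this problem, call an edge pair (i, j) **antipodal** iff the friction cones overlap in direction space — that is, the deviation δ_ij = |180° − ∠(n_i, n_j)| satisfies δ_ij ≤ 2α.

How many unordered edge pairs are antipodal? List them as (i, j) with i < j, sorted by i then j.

α = atan 0.1 = 5.71°;  2α = 11.42°
n_0 = (+0.7774, +0.6290)
n_1 = (-0.1738, +0.9848)
n_2 = (-0.9967, +0.0813)
n_3 = (-0.3608, -0.9327)
n_4 = (+0.9745, -0.2242)
  (0,1): δ = 118.97°  ·
  (0,2): δ = 43.64°  ·
  (0,3): δ = 29.87°  ·
  (0,4): δ = 128.06°  ·
  (1,2): δ = 104.67°  ·
  (1,3): δ = 31.16°  ·
  (1,4): δ = 67.03°  ·
  (2,3): δ = 106.49°  ·
  (2,4): δ = 8.30°  ✓
  (3,4): δ = 81.81°  ·
antipodal pairs: 1

count = 1; pairs: (2,4)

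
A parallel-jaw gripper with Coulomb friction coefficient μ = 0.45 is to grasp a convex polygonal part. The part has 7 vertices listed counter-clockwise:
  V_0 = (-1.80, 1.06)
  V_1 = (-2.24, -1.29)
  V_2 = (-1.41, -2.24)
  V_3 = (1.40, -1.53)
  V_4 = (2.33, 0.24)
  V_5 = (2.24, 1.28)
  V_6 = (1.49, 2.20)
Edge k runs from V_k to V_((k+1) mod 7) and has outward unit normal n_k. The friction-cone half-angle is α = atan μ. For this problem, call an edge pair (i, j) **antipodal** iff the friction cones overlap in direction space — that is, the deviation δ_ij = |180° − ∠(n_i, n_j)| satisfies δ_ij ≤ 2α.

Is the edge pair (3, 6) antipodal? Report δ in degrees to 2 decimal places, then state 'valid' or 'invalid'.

δ = 43.17°, valid

α = atan 0.45 = 24.23°;  2α = 48.46°
edge 3: e_3 = (+0.93, +1.77);  n_3 = (+0.8852, -0.4651)
edge 6: e_6 = (-3.29, -1.14);  n_6 = (-0.3274, +0.9449)
∠(n_3, n_6) = 136.83°
δ = |180° − 136.83°| = 43.17°
43.17° ≤ 2α = 48.46°  →  valid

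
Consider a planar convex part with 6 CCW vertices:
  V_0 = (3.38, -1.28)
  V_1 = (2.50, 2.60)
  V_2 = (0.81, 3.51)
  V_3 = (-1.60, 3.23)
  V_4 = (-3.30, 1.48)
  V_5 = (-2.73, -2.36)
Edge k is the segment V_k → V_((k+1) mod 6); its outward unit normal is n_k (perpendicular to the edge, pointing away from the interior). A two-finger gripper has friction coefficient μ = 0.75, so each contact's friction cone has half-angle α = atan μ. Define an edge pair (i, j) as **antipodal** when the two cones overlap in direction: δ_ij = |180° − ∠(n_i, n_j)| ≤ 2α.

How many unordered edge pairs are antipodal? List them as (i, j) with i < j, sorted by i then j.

count = 6; pairs: (0,3), (0,4), (1,4), (1,5), (2,5), (3,5)

α = atan 0.75 = 36.87°;  2α = 73.74°
n_0 = (+0.9752, +0.2212)
n_1 = (+0.4741, +0.8805)
n_2 = (-0.1154, +0.9933)
n_3 = (-0.7173, +0.6968)
n_4 = (-0.9892, -0.1468)
n_5 = (+0.1741, -0.9847)
  (0,1): δ = 131.08°  ·
  (0,2): δ = 96.15°  ·
  (0,3): δ = 56.95°  ✓
  (0,4): δ = 4.34°  ✓
  (0,5): δ = 87.25°  ·
  (1,2): δ = 145.07°  ·
  (1,3): δ = 105.87°  ·
  (1,4): δ = 53.26°  ✓
  (1,5): δ = 38.32°  ✓
  (2,3): δ = 140.80°  ·
  (2,4): δ = 88.18°  ·
  (2,5): δ = 3.40°  ✓
  (3,4): δ = 127.39°  ·
  (3,5): δ = 35.81°  ✓
  (4,5): δ = 88.42°  ·
antipodal pairs: 6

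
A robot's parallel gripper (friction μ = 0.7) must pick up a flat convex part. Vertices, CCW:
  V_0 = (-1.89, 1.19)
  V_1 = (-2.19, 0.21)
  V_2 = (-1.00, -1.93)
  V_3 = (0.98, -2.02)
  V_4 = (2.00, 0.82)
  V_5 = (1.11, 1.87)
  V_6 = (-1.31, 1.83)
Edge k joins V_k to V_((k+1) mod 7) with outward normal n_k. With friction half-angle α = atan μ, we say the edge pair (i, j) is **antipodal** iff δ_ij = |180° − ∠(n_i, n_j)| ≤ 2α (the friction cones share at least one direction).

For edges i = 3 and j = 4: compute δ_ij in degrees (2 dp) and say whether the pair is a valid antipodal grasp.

α = atan 0.7 = 34.99°;  2α = 69.98°
edge 3: e_3 = (+1.02, +2.84);  n_3 = (+0.9411, -0.3380)
edge 4: e_4 = (-0.89, +1.05);  n_4 = (+0.7628, +0.6466)
∠(n_3, n_4) = 60.04°
δ = |180° − 60.04°| = 119.96°
119.96° > 2α = 69.98°  →  invalid

δ = 119.96°, invalid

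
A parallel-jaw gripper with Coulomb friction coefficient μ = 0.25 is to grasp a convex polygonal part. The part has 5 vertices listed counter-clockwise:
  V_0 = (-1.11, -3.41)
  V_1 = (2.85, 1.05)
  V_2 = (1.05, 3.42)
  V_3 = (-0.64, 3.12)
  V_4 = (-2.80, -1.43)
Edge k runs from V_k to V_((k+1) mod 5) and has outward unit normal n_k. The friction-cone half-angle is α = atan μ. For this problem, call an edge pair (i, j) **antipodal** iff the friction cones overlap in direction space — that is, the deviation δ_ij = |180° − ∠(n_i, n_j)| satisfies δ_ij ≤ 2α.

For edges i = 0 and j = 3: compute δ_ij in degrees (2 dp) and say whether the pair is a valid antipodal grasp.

α = atan 0.25 = 14.04°;  2α = 28.07°
edge 0: e_0 = (+3.96, +4.46);  n_0 = (+0.7478, -0.6639)
edge 3: e_3 = (-2.16, -4.55);  n_3 = (-0.9034, +0.4289)
∠(n_0, n_3) = 163.79°
δ = |180° − 163.79°| = 16.21°
16.21° ≤ 2α = 28.07°  →  valid

δ = 16.21°, valid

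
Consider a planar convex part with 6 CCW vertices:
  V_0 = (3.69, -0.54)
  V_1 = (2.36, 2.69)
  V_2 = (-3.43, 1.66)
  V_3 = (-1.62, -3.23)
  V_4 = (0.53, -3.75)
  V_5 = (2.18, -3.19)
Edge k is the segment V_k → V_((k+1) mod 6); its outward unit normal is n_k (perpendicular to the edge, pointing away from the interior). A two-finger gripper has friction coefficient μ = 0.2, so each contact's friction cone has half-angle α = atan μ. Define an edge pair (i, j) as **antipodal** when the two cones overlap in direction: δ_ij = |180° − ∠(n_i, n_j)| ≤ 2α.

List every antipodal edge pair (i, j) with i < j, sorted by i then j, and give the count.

α = atan 0.2 = 11.31°;  2α = 22.62°
n_0 = (+0.9247, +0.3807)
n_1 = (-0.1751, +0.9845)
n_2 = (-0.9378, -0.3471)
n_3 = (-0.2351, -0.9720)
n_4 = (+0.3214, -0.9469)
n_5 = (+0.8688, -0.4951)
  (0,1): δ = 102.29°  ·
  (0,2): δ = 2.07°  ✓
  (0,3): δ = 54.02°  ·
  (0,4): δ = 86.37°  ·
  (0,5): δ = 127.94°  ·
  (1,2): δ = 79.78°  ·
  (1,3): δ = 23.68°  ·
  (1,4): δ = 8.66°  ✓
  (1,5): δ = 50.24°  ·
  (2,3): δ = 123.91°  ·
  (2,4): δ = 91.56°  ·
  (2,5): δ = 49.99°  ·
  (3,4): δ = 147.66°  ·
  (3,5): δ = 106.08°  ·
  (4,5): δ = 138.42°  ·
antipodal pairs: 2

count = 2; pairs: (0,2), (1,4)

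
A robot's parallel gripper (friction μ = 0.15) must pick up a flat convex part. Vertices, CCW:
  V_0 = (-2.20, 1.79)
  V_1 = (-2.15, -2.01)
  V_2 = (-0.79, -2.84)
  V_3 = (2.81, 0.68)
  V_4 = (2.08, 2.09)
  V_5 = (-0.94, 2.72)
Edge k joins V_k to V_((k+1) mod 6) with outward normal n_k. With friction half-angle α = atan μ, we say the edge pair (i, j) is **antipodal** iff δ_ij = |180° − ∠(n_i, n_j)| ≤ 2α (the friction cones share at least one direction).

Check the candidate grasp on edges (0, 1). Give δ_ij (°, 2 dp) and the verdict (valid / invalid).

α = atan 0.15 = 8.53°;  2α = 17.06°
edge 0: e_0 = (+0.05, -3.80);  n_0 = (-0.9999, -0.0132)
edge 1: e_1 = (+1.36, -0.83);  n_1 = (-0.5209, -0.8536)
∠(n_0, n_1) = 57.85°
δ = |180° − 57.85°| = 122.15°
122.15° > 2α = 17.06°  →  invalid

δ = 122.15°, invalid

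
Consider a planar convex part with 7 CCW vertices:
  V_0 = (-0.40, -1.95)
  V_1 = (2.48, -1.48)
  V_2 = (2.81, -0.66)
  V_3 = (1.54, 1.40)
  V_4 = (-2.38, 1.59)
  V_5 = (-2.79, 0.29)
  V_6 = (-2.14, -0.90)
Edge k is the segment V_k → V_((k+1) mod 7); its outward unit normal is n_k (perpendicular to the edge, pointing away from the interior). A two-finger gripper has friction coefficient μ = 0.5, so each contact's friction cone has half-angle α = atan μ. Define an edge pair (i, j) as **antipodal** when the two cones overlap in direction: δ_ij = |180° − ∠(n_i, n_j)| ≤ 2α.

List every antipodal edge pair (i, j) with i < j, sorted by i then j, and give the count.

count = 7; pairs: (0,3), (1,4), (1,5), (2,4), (2,5), (2,6), (3,6)

α = atan 0.5 = 26.57°;  2α = 53.13°
n_0 = (+0.1611, -0.9869)
n_1 = (+0.9277, -0.3733)
n_2 = (+0.8512, +0.5248)
n_3 = (+0.0484, +0.9988)
n_4 = (-0.9537, +0.3008)
n_5 = (-0.8776, -0.4794)
n_6 = (-0.5167, -0.8562)
  (0,1): δ = 121.19°  ·
  (0,2): δ = 67.61°  ·
  (0,3): δ = 12.04°  ✓
  (0,4): δ = 63.23°  ·
  (0,5): δ = 109.38°  ·
  (0,6): δ = 139.62°  ·
  (1,2): δ = 126.42°  ·
  (1,3): δ = 70.85°  ·
  (1,4): δ = 4.42°  ✓
  (1,5): δ = 50.57°  ✓
  (1,6): δ = 80.81°  ·
  (2,3): δ = 124.43°  ·
  (2,4): δ = 49.16°  ✓
  (2,5): δ = 3.01°  ✓
  (2,6): δ = 27.24°  ✓
  (3,4): δ = 104.73°  ·
  (3,5): δ = 58.58°  ·
  (3,6): δ = 28.33°  ✓
  (4,5): δ = 133.85°  ·
  (4,6): δ = 103.60°  ·
  (5,6): δ = 149.75°  ·
antipodal pairs: 7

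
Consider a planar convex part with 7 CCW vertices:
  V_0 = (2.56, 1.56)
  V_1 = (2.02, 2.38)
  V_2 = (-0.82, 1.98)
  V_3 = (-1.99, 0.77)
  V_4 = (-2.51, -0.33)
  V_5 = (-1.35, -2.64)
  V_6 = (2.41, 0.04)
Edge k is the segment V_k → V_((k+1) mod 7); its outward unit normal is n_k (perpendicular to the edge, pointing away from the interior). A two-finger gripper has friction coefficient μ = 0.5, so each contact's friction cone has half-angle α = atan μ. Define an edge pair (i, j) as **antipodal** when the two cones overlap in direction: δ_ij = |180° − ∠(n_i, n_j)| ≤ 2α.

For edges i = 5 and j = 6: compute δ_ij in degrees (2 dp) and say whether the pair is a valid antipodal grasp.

δ = 131.12°, invalid

α = atan 0.5 = 26.57°;  2α = 53.13°
edge 5: e_5 = (+3.76, +2.68);  n_5 = (+0.5804, -0.8143)
edge 6: e_6 = (+0.15, +1.52);  n_6 = (+0.9952, -0.0982)
∠(n_5, n_6) = 48.88°
δ = |180° − 48.88°| = 131.12°
131.12° > 2α = 53.13°  →  invalid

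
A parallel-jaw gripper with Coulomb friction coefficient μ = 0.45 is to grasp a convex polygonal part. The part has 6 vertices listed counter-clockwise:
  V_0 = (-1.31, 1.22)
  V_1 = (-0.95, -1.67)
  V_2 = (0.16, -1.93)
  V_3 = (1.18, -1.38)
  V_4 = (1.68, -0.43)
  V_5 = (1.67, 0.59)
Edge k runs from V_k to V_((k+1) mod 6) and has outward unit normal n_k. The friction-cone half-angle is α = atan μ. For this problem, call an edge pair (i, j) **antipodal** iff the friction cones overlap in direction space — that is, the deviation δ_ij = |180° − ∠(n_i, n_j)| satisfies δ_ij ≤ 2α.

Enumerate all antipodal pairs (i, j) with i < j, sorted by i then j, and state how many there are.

α = atan 0.45 = 24.23°;  2α = 48.46°
n_0 = (-0.9923, -0.1236)
n_1 = (-0.2281, -0.9736)
n_2 = (+0.4746, -0.8802)
n_3 = (+0.8849, -0.4657)
n_4 = (+1.0000, +0.0098)
n_5 = (+0.2068, +0.9784)
  (0,1): δ = 110.28°  ·
  (0,2): δ = 68.77°  ·
  (0,3): δ = 34.86°  ✓
  (0,4): δ = 6.54°  ✓
  (0,5): δ = 70.96°  ·
  (1,2): δ = 138.48°  ·
  (1,3): δ = 104.58°  ·
  (1,4): δ = 76.26°  ·
  (1,5): δ = 1.25°  ✓
  (2,3): δ = 146.09°  ·
  (2,4): δ = 117.77°  ·
  (2,5): δ = 40.27°  ✓
  (3,4): δ = 151.68°  ·
  (3,5): δ = 74.18°  ·
  (4,5): δ = 102.50°  ·
antipodal pairs: 4

count = 4; pairs: (0,3), (0,4), (1,5), (2,5)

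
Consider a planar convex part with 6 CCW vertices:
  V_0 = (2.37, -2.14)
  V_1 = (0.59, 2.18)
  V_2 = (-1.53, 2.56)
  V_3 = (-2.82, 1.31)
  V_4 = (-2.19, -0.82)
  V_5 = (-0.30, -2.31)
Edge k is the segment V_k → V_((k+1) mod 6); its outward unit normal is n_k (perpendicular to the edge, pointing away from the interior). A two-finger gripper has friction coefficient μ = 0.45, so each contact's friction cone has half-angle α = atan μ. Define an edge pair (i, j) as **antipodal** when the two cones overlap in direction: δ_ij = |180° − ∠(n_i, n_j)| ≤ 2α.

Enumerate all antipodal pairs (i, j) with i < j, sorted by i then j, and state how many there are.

count = 5; pairs: (0,3), (0,4), (1,4), (1,5), (2,5)

α = atan 0.45 = 24.23°;  2α = 48.46°
n_0 = (+0.9246, +0.3810)
n_1 = (+0.1764, +0.9843)
n_2 = (-0.6959, +0.7182)
n_3 = (-0.9589, -0.2836)
n_4 = (-0.6191, -0.7853)
n_5 = (+0.0635, -0.9980)
  (0,1): δ = 122.56°  ·
  (0,2): δ = 68.30°  ·
  (0,3): δ = 5.92°  ✓
  (0,4): δ = 29.36°  ✓
  (0,5): δ = 71.25°  ·
  (1,2): δ = 125.74°  ·
  (1,3): δ = 63.36°  ·
  (1,4): δ = 28.09°  ✓
  (1,5): δ = 13.81°  ✓
  (2,3): δ = 117.62°  ·
  (2,4): δ = 82.35°  ·
  (2,5): δ = 40.45°  ✓
  (3,4): δ = 144.73°  ·
  (3,5): δ = 102.83°  ·
  (4,5): δ = 138.11°  ·
antipodal pairs: 5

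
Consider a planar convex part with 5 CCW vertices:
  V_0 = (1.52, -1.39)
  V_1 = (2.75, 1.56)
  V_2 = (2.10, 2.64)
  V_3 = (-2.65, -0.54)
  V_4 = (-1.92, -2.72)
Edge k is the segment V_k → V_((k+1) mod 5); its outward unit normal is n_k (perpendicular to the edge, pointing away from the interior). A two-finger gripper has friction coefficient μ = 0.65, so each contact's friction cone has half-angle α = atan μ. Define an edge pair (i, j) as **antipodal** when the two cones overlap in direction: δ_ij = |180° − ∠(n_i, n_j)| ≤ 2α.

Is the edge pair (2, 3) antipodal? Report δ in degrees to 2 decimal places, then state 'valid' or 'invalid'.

δ = 105.29°, invalid

α = atan 0.65 = 33.02°;  2α = 66.05°
edge 2: e_2 = (-4.75, -3.18);  n_2 = (-0.5563, +0.8310)
edge 3: e_3 = (+0.73, -2.18);  n_3 = (-0.9482, -0.3175)
∠(n_2, n_3) = 74.71°
δ = |180° − 74.71°| = 105.29°
105.29° > 2α = 66.05°  →  invalid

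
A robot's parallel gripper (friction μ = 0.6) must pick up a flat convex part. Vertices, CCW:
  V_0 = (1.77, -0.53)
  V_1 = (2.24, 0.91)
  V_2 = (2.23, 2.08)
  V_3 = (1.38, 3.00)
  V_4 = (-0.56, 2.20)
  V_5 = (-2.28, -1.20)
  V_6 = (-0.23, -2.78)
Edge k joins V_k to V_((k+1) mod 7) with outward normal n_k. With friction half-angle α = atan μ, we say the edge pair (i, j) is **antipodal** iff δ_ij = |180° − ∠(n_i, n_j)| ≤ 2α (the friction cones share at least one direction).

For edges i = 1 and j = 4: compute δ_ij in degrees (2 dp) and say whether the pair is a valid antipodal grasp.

α = atan 0.6 = 30.96°;  2α = 61.93°
edge 1: e_1 = (-0.01, +1.17);  n_1 = (+1.0000, +0.0085)
edge 4: e_4 = (-1.72, -3.40);  n_4 = (-0.8923, +0.4514)
∠(n_1, n_4) = 152.68°
δ = |180° − 152.68°| = 27.32°
27.32° ≤ 2α = 61.93°  →  valid

δ = 27.32°, valid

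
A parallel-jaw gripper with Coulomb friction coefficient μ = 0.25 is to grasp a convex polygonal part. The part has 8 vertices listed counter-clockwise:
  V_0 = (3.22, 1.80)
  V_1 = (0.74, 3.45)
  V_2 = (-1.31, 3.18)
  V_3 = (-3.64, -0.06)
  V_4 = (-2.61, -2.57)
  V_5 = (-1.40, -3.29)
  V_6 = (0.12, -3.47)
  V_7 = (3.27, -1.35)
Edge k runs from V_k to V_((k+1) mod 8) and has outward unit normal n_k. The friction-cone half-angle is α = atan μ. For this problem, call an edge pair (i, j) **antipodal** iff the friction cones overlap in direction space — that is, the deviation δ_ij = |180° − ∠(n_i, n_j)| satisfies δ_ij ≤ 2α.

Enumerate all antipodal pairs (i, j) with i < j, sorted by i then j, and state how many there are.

α = atan 0.25 = 14.04°;  2α = 28.07°
n_0 = (+0.5539, +0.8326)
n_1 = (-0.1306, +0.9914)
n_2 = (-0.8119, +0.5838)
n_3 = (-0.9251, -0.3796)
n_4 = (-0.5114, -0.8594)
n_5 = (-0.1176, -0.9931)
n_6 = (+0.5583, -0.8296)
n_7 = (+0.9999, +0.0159)
  (0,1): δ = 138.86°  ·
  (0,2): δ = 92.08°  ·
  (0,3): δ = 34.05°  ·
  (0,4): δ = 2.88°  ✓
  (0,5): δ = 26.88°  ✓
  (0,6): δ = 67.58°  ·
  (0,7): δ = 124.55°  ·
  (1,2): δ = 133.22°  ·
  (1,3): δ = 75.19°  ·
  (1,4): δ = 38.26°  ·
  (1,5): δ = 14.26°  ✓
  (1,6): δ = 26.44°  ✓
  (1,7): δ = 83.41°  ·
  (2,3): δ = 121.97°  ·
  (2,4): δ = 85.03°  ·
  (2,5): δ = 61.03°  ·
  (2,6): δ = 20.34°  ✓
  (2,7): δ = 36.63°  ·
  (3,4): δ = 143.07°  ·
  (3,5): δ = 119.06°  ·
  (3,6): δ = 78.37°  ·
  (3,7): δ = 21.40°  ✓
  (4,5): δ = 156.00°  ·
  (4,6): δ = 115.30°  ·
  (4,7): δ = 58.34°  ·
  (5,6): δ = 139.31°  ·
  (5,7): δ = 82.34°  ·
  (6,7): δ = 123.03°  ·
antipodal pairs: 6

count = 6; pairs: (0,4), (0,5), (1,5), (1,6), (2,6), (3,7)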